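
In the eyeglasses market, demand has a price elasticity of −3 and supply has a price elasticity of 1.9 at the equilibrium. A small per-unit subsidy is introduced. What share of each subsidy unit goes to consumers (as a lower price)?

Consumer share = 19/49

For a small subsidy around the equilibrium, the benefit split depends on the relative slopes, which at a point are proportional to the elasticities.
Buyer share = εs/(εs + |εd|) = 1.9/(1.9 + 3) = 19/49; seller share = |εd|/(εs + |εd|) = 30/49.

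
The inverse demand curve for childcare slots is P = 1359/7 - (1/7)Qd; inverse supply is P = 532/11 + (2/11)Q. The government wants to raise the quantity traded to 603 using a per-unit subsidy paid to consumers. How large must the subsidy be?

Required subsidy s = 50 per unit

At Q = 603, from the demand curve buyers pay Pb = 1359/7 − (1/7)·603 = 108; from the supply curve sellers need Ps = 532/11 + (2/11)·603 = 158.
The subsidy must fill the gap: s = Ps − Pb = 158 − 108 = 50.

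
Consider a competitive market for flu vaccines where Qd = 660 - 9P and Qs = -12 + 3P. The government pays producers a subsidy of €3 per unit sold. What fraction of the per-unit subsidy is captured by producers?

Producer share = 0.75

Pre-subsidy: 660 - 9P = -12 + 3P gives P* = 56, Q* = 156.
With the subsidy, sellers receive Ps = Pb + 3 for each unit, where Pb is the price buyers pay.
Supply in terms of Pb becomes Qs = -12 + 3(Pb + 3) = -3 + 3Pb. Setting this equal to demand: 660 - 9Pb = -3 + 3Pb, so Pb = 55.25.
Sellers receive Ps = 55.25 + 3 = 58.25; Q' = 660 − 9·55.25 = 162.75.
Buyers' price falls by P* − Pb = 56 − 55.25 = 0.75; sellers' price rises by Ps − P* = 58.25 − 56 = 2.25.
So producers capture 2.25/3 = 0.75 of each unit of subsidy.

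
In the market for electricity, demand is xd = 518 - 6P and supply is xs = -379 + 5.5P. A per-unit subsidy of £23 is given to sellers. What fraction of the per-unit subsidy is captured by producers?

Producer share = 12/23

Pre-subsidy: 518 - 6P = -379 + 5.5P gives P* = 78, x* = 50.
With the subsidy, sellers receive Ps = Pb + 23 for each unit, where Pb is the price buyers pay.
Supply in terms of Pb becomes xs = -379 + 5.5(Pb + 23) = -252.5 + 5.5Pb. Setting this equal to demand: 518 - 6Pb = -252.5 + 5.5Pb, so Pb = 67.
Sellers receive Ps = 67 + 23 = 90; x' = 518 − 6·67 = 116.
Buyers' price falls by P* − Pb = 78 − 67 = 11; sellers' price rises by Ps − P* = 90 − 78 = 12.
So producers capture 12/23 = 12/23 of each unit of subsidy.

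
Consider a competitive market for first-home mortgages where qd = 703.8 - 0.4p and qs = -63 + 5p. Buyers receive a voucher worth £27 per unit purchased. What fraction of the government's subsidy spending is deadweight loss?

Pre-subsidy: 703.8 - 0.4p = -63 + 5p gives p* = 142, q* = 647.
With the rebate, buyers effectively pay pb = ps − 27, where ps is the price sellers receive.
Demand in terms of ps becomes qd = 703.8 − 0.4(ps − 27) = 714.6 - 0.4ps. Setting this equal to supply: 714.6 - 0.4ps = -63 + 5ps, so ps = 144.
Buyers pay pb = 144 − 27 = 117; q' = -63 + 5·144 = 657.
ΔCS = ½(647 + 657)(142 − 117) = 16300; ΔPS = ½(647 + 657)(144 − 142) = 1304.
Government spending = 27 × 657 = 17739.
DWL = ½ × 27 × (657 − 647) = 135; fraction = 135 / 17739 = 5/657.

DWL / government spending = 5/657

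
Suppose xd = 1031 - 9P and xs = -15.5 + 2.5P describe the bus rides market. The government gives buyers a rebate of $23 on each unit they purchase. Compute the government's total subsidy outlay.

Government cost = $5911

Pre-subsidy: 1031 - 9P = -15.5 + 2.5P gives P* = 91, x* = 212.
With the rebate, buyers effectively pay Pb = Ps − 23, where Ps is the price sellers receive.
Demand in terms of Ps becomes xd = 1031 − 9(Ps − 23) = 1238 - 9Ps. Setting this equal to supply: 1238 - 9Ps = -15.5 + 2.5Ps, so Ps = 109.
Buyers pay Pb = 109 − 23 = 86; x' = -15.5 + 2.5·109 = 257.
Government outlay = subsidy × quantity = 23 × 257 = 5911.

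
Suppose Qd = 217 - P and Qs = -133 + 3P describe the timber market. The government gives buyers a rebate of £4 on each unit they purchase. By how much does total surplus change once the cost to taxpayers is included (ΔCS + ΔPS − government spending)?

Net change in total surplus = -£6

Pre-subsidy: 217 - P = -133 + 3P gives P* = 87.5, Q* = 129.5.
With the rebate, buyers effectively pay Pb = Ps − 4, where Ps is the price sellers receive.
Demand in terms of Ps becomes Qd = 217 − 1(Ps − 4) = 221 - Ps. Setting this equal to supply: 221 - Ps = -133 + 3Ps, so Ps = 88.5.
Buyers pay Pb = 88.5 − 4 = 84.5; Q' = -133 + 3·88.5 = 132.5.
ΔCS = ½(129.5 + 132.5)(87.5 − 84.5) = 393; ΔPS = ½(129.5 + 132.5)(88.5 − 87.5) = 131.
Government spending = 4 × 132.5 = 530.
Net change = 393 + 131 − 530 = -6. The loss equals the DWL triangle ½·4·3.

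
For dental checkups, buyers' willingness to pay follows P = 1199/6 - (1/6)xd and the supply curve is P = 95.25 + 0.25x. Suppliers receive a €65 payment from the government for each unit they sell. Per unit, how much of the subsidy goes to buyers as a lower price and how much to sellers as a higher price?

Pre-subsidy: 1199/6 - (1/6)x = 95.25 + 0.25x gives x* = 251 and P* = 158.
With the subsidy, sellers receive Ps = Pb + 65 for each unit, where Pb is the price buyers pay.
On the curves, Pb = 1199/6 - (1/6)x and Ps = 95.25 + 0.25x; the wedge Ps − Pb = 65 gives 95.25 + 0.25x − (1199/6 - (1/6)x) = 65, so x' = 407.
Then Pb = 1199/6 − (1/6)·407 = 132 and Ps = 95.25 + 0.25·407 = 197.
Buyers' price falls by P* − Pb = 158 − 132 = 26; sellers' price rises by Ps − P* = 197 − 158 = 39.

Buyers gain €26 per unit; sellers gain €39 per unit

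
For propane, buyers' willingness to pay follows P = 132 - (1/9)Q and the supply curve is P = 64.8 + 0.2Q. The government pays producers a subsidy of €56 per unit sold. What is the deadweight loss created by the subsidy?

Deadweight loss = €5040

Pre-subsidy: 132 - (1/9)Q = 64.8 + 0.2Q gives Q* = 216 and P* = 108.
With the subsidy, sellers receive Ps = Pb + 56 for each unit, where Pb is the price buyers pay.
On the curves, Pb = 132 - (1/9)Q and Ps = 64.8 + 0.2Q; the wedge Ps − Pb = 56 gives 64.8 + 0.2Q − (132 - (1/9)Q) = 56, so Q' = 396.
Then Pb = 132 − (1/9)·396 = 88 and Ps = 64.8 + 0.2·396 = 144.
The subsidy expands output by 396 − 216 = 180 past the efficient level; on those units the gap between marginal cost and willingness to pay runs from 0 up to 56.
DWL = ½ × 56 × 180 = 5040.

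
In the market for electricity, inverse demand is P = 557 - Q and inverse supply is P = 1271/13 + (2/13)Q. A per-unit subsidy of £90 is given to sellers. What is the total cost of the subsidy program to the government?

Pre-subsidy: 557 - Q = 1271/13 + (2/13)Q gives Q* = 398 and P* = 159.
With the subsidy, sellers receive Ps = Pb + 90 for each unit, where Pb is the price buyers pay.
On the curves, Pb = 557 - Q and Ps = 1271/13 + (2/13)Q; the wedge Ps − Pb = 90 gives 1271/13 + (2/13)Q − (557 - Q) = 90, so Q' = 476.
Then Pb = 557 − 1·476 = 81 and Ps = 1271/13 + (2/13)·476 = 171.
Government outlay = subsidy × quantity = 90 × 476 = 42840.

Government cost = £42840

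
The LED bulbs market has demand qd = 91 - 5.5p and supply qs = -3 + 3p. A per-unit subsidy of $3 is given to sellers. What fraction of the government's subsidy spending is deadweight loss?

DWL / government spending = 11/136

Pre-subsidy: 91 - 5.5p = -3 + 3p gives p* = 188/17, q* = 513/17.
With the subsidy, sellers receive ps = pb + 3 for each unit, where pb is the price buyers pay.
Supply in terms of pb becomes qs = -3 + 3(pb + 3) = 6 + 3pb. Setting this equal to demand: 91 - 5.5pb = 6 + 3pb, so pb = 10.
Sellers receive ps = 10 + 3 = 13; q' = 91 − 5.5·10 = 36.
ΔCS = ½(513/17 + 36)(188/17 − 10) = 10125/289; ΔPS = ½(513/17 + 36)(13 − 188/17) = 37125/578.
Government spending = 3 × 36 = 108.
DWL = ½ × 3 × (36 − 513/17) = 297/34; fraction = (297/34) / 108 = 11/136.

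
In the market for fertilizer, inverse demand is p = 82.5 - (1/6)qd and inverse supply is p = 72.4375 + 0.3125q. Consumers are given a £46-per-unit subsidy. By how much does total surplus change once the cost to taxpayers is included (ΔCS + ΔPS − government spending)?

Pre-subsidy: 82.5 - (1/6)q = 72.4375 + 0.3125q gives q* = 21 and p* = 79.
With the rebate, buyers effectively pay pb = ps − 46, where ps is the price sellers receive.
On the curves, pb = 82.5 - (1/6)q and ps = 72.4375 + 0.3125q; the wedge ps − pb = 46 gives 72.4375 + 0.3125q − (82.5 - (1/6)q) = 46, so q' = 117.
Then pb = 82.5 − (1/6)·117 = 63 and ps = 72.4375 + 0.3125·117 = 109.
ΔCS = ½(21 + 117)(79 − 63) = 1104; ΔPS = ½(21 + 117)(109 − 79) = 2070.
Government spending = 46 × 117 = 5382.
Net change = 1104 + 2070 − 5382 = -2208. The loss equals the DWL triangle ½·46·96.

Net change in total surplus = -£2208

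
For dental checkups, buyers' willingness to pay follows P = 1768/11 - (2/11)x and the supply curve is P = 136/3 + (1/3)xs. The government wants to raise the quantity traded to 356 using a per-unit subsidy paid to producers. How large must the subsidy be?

At x = 356, from the demand curve buyers pay Pb = 1768/11 − (2/11)·356 = 96; from the supply curve sellers need Ps = 136/3 + (1/3)·356 = 164.
The subsidy must fill the gap: s = Ps − Pb = 164 − 96 = 68.

Required subsidy s = 68 per unit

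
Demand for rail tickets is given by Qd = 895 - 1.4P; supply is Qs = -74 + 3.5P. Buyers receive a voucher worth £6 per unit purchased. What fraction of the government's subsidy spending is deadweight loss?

Pre-subsidy: 895 - 1.4P = -74 + 3.5P gives P* = 9690/49, Q* = 4327/7.
With the rebate, buyers effectively pay Pb = Ps − 6, where Ps is the price sellers receive.
Demand in terms of Ps becomes Qd = 895 − 1.4(Ps − 6) = 903.4 - 1.4Ps. Setting this equal to supply: 903.4 - 1.4Ps = -74 + 3.5Ps, so Ps = 9774/49.
Buyers pay Pb = 9774/49 − 6 = 9480/49; Q' = -74 + 3.5·(9774/49) = 4369/7.
ΔCS = ½(4327/7 + 4369/7)(9690/49 − 9480/49) = 130440/49; ΔPS = ½(4327/7 + 4369/7)(9774/49 − 9690/49) = 52176/49.
Government spending = 6 × 4369/7 = 26214/7.
DWL = ½ × 6 × (4369/7 − 4327/7) = 18; fraction = 18 / (26214/7) = 21/4369.

DWL / government spending = 21/4369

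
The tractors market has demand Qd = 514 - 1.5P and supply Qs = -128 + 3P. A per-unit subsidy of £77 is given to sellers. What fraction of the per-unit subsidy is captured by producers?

Pre-subsidy: 514 - 1.5P = -128 + 3P gives P* = 428/3, Q* = 300.
With the subsidy, sellers receive Ps = Pb + 77 for each unit, where Pb is the price buyers pay.
Supply in terms of Pb becomes Qs = -128 + 3(Pb + 77) = 103 + 3Pb. Setting this equal to demand: 514 - 1.5Pb = 103 + 3Pb, so Pb = 274/3.
Sellers receive Ps = 274/3 + 77 = 505/3; Q' = 514 − 1.5·(274/3) = 377.
Buyers' price falls by P* − Pb = 428/3 − 274/3 = 154/3; sellers' price rises by Ps − P* = 505/3 − 428/3 = 77/3.
So producers capture (77/3)/77 = 1/3 of each unit of subsidy.

Producer share = 1/3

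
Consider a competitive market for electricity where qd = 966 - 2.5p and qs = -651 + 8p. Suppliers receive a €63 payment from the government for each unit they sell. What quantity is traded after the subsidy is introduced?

q' = 701

Pre-subsidy: 966 - 2.5p = -651 + 8p gives p* = 154, q* = 581.
With the subsidy, sellers receive ps = pb + 63 for each unit, where pb is the price buyers pay.
Supply in terms of pb becomes qs = -651 + 8(pb + 63) = -147 + 8pb. Setting this equal to demand: 966 - 2.5pb = -147 + 8pb, so pb = 106.
Sellers receive ps = 106 + 63 = 169; q' = 966 − 2.5·106 = 701.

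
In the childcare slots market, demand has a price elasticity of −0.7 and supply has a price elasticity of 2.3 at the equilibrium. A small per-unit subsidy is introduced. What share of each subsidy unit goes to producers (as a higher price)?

Producer share = 7/30

For a small subsidy around the equilibrium, the benefit split depends on the relative slopes, which at a point are proportional to the elasticities.
Buyer share = εs/(εs + |εd|) = 2.3/(2.3 + 0.7) = 23/30; seller share = |εd|/(εs + |εd|) = 7/30.
So producers capture 7/30 of the subsidy.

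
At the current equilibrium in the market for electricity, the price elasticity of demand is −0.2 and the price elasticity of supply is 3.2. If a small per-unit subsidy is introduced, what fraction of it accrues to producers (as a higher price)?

For a small subsidy around the equilibrium, the benefit split depends on the relative slopes, which at a point are proportional to the elasticities.
Buyer share = εs/(εs + |εd|) = 3.2/(3.2 + 0.2) = 16/17; seller share = |εd|/(εs + |εd|) = 1/17.
So producers capture 1/17 of the subsidy.

Producer share = 1/17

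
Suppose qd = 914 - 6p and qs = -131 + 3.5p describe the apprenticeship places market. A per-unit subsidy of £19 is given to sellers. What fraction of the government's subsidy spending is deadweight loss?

DWL / government spending = 21/296

Pre-subsidy: 914 - 6p = -131 + 3.5p gives p* = 110, q* = 254.
With the subsidy, sellers receive ps = pb + 19 for each unit, where pb is the price buyers pay.
Supply in terms of pb becomes qs = -131 + 3.5(pb + 19) = -64.5 + 3.5pb. Setting this equal to demand: 914 - 6pb = -64.5 + 3.5pb, so pb = 103.
Sellers receive ps = 103 + 19 = 122; q' = 914 − 6·103 = 296.
ΔCS = ½(254 + 296)(110 − 103) = 1925; ΔPS = ½(254 + 296)(122 − 110) = 3300.
Government spending = 19 × 296 = 5624.
DWL = ½ × 19 × (296 − 254) = 399; fraction = 399 / 5624 = 21/296.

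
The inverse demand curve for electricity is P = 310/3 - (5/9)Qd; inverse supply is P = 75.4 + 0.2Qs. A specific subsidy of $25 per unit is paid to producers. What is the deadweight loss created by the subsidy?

Deadweight loss = 28125/68

Pre-subsidy: 310/3 - (5/9)Q = 75.4 + 0.2Q gives Q* = 1257/34 and P* = 2815/34.
With the subsidy, sellers receive Ps = Pb + 25 for each unit, where Pb is the price buyers pay.
On the curves, Pb = 310/3 - (5/9)Q and Ps = 75.4 + 0.2Q; the wedge Ps − Pb = 25 gives 75.4 + 0.2Q − (310/3 - (5/9)Q) = 25, so Q' = 1191/17.
Then Pb = 310/3 − (5/9)·(1191/17) = 1095/17 and Ps = 75.4 + 0.2·(1191/17) = 1520/17.
The subsidy expands output by 1191/17 − 1257/34 = 1125/34 past the efficient level; on those units the gap between marginal cost and willingness to pay runs from 0 up to 25.
DWL = ½ × 25 × 1125/34 = 28125/68.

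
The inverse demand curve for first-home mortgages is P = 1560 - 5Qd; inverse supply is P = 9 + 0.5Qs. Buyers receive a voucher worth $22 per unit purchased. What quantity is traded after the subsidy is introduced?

Pre-subsidy: 1560 - 5Q = 9 + 0.5Q gives Q* = 282 and P* = 150.
With the rebate, buyers effectively pay Pb = Ps − 22, where Ps is the price sellers receive.
On the curves, Pb = 1560 - 5Q and Ps = 9 + 0.5Q; the wedge Ps − Pb = 22 gives 9 + 0.5Q − (1560 - 5Q) = 22, so Q' = 286.
Then Pb = 1560 − 5·286 = 130 and Ps = 9 + 0.5·286 = 152.

Q' = 286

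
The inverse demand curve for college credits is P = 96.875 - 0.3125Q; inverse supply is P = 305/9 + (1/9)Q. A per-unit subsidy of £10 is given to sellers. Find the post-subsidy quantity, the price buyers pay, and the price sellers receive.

Pre-subsidy: 96.875 - 0.3125Q = 305/9 + (1/9)Q gives Q* = 9070/61 and P* = 3075/61.
With the subsidy, sellers receive Ps = Pb + 10 for each unit, where Pb is the price buyers pay.
On the curves, Pb = 96.875 - 0.3125Q and Ps = 305/9 + (1/9)Q; the wedge Ps − Pb = 10 gives 305/9 + (1/9)Q − (96.875 - 0.3125Q) = 10, so Q' = 10510/61.
Then Pb = 96.875 − 0.3125·(10510/61) = 2625/61 and Ps = 305/9 + (1/9)·(10510/61) = 3235/61.

Q' = 10510/61; buyers pay 2625/61; sellers receive 3235/61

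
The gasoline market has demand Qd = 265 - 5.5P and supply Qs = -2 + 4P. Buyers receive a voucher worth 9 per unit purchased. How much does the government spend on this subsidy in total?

Pre-subsidy: 265 - 5.5P = -2 + 4P gives P* = 534/19, Q* = 2098/19.
With the rebate, buyers effectively pay Pb = Ps − 9, where Ps is the price sellers receive.
Demand in terms of Ps becomes Qd = 265 − 5.5(Ps − 9) = 314.5 - 5.5Ps. Setting this equal to supply: 314.5 - 5.5Ps = -2 + 4Ps, so Ps = 633/19.
Buyers pay Pb = 633/19 − 9 = 462/19; Q' = -2 + 4·(633/19) = 2494/19.
Government outlay = subsidy × quantity = 9 × 2494/19 = 22446/19.

Government cost = 22446/19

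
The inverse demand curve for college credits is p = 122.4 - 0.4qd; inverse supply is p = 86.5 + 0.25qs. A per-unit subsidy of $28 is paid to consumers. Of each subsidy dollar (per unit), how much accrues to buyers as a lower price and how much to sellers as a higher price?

Buyers gain 224/13 per unit; sellers gain 140/13 per unit

Pre-subsidy: 122.4 - 0.4q = 86.5 + 0.25q gives q* = 718/13 and p* = 1304/13.
With the rebate, buyers effectively pay pb = ps − 28, where ps is the price sellers receive.
On the curves, pb = 122.4 - 0.4q and ps = 86.5 + 0.25q; the wedge ps − pb = 28 gives 86.5 + 0.25q − (122.4 - 0.4q) = 28, so q' = 1278/13.
Then pb = 122.4 − 0.4·(1278/13) = 1080/13 and ps = 86.5 + 0.25·(1278/13) = 1444/13.
Buyers' price falls by p* − pb = 1304/13 − 1080/13 = 224/13; sellers' price rises by ps − p* = 1444/13 − 1304/13 = 140/13.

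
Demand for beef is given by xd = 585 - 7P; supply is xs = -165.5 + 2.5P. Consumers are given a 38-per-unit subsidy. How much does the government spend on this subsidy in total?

Government cost = 3876

Pre-subsidy: 585 - 7P = -165.5 + 2.5P gives P* = 79, x* = 32.
With the rebate, buyers effectively pay Pb = Ps − 38, where Ps is the price sellers receive.
Demand in terms of Ps becomes xd = 585 − 7(Ps − 38) = 851 - 7Ps. Setting this equal to supply: 851 - 7Ps = -165.5 + 2.5Ps, so Ps = 107.
Buyers pay Pb = 107 − 38 = 69; x' = -165.5 + 2.5·107 = 102.
Government outlay = subsidy × quantity = 38 × 102 = 3876.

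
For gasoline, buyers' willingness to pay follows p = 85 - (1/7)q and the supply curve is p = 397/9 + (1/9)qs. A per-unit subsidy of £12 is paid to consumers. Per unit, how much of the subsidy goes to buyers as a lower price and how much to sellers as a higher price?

Pre-subsidy: 85 - (1/7)q = 397/9 + (1/9)q gives q* = 161 and p* = 62.
With the rebate, buyers effectively pay pb = ps − 12, where ps is the price sellers receive.
On the curves, pb = 85 - (1/7)q and ps = 397/9 + (1/9)q; the wedge ps − pb = 12 gives 397/9 + (1/9)q − (85 - (1/7)q) = 12, so q' = 208.25.
Then pb = 85 − (1/7)·208.25 = 55.25 and ps = 397/9 + (1/9)·208.25 = 67.25.
Buyers' price falls by p* − pb = 62 − 55.25 = 6.75; sellers' price rises by ps − p* = 67.25 − 62 = 5.25.

Buyers gain £6.75 per unit; sellers gain £5.25 per unit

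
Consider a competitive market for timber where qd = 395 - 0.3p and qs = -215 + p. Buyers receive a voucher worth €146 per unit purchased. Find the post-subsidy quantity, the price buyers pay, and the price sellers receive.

q' = 3743/13; buyers pay 4640/13; sellers receive 6538/13

Pre-subsidy: 395 - 0.3p = -215 + p gives p* = 6100/13, q* = 3305/13.
With the rebate, buyers effectively pay pb = ps − 146, where ps is the price sellers receive.
Demand in terms of ps becomes qd = 395 − 0.3(ps − 146) = 438.8 - 0.3ps. Setting this equal to supply: 438.8 - 0.3ps = -215 + ps, so ps = 6538/13.
Buyers pay pb = 6538/13 − 146 = 4640/13; q' = -215 + 1·(6538/13) = 3743/13.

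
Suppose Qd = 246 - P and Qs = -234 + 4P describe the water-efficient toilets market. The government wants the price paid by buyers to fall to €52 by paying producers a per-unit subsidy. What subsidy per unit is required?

Required subsidy s = €55 per unit

At a buyer price of 52, quantity demanded is 246 − 1·52 = 194.
Sellers supply 194 only when they receive Ps with -234 + 4·Ps = 194, i.e. Ps = 107.
s = Ps − Pb = 107 − 52 = 55.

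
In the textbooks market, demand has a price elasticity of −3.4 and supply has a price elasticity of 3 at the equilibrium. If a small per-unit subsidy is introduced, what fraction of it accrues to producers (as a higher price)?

For a small subsidy around the equilibrium, the benefit split depends on the relative slopes, which at a point are proportional to the elasticities.
Buyer share = εs/(εs + |εd|) = 3/(3 + 3.4) = 0.46875; seller share = |εd|/(εs + |εd|) = 0.53125.
So producers capture 0.53125 of the subsidy.

Producer share = 0.53125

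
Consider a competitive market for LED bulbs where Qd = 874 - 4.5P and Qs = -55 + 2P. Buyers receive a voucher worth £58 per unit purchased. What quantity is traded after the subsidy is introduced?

Q' = 4045/13

Pre-subsidy: 874 - 4.5P = -55 + 2P gives P* = 1858/13, Q* = 3001/13.
With the rebate, buyers effectively pay Pb = Ps − 58, where Ps is the price sellers receive.
Demand in terms of Ps becomes Qd = 874 − 4.5(Ps − 58) = 1135 - 4.5Ps. Setting this equal to supply: 1135 - 4.5Ps = -55 + 2Ps, so Ps = 2380/13.
Buyers pay Pb = 2380/13 − 58 = 1626/13; Q' = -55 + 2·(2380/13) = 4045/13.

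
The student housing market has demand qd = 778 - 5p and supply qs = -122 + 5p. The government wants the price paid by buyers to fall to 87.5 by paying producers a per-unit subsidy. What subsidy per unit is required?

Required subsidy s = 5 per unit

At a buyer price of 87.5, quantity demanded is 778 − 5·87.5 = 340.5.
Sellers supply 340.5 only when they receive ps with -122 + 5·ps = 340.5, i.e. ps = 92.5.
s = ps − pb = 92.5 − 87.5 = 5.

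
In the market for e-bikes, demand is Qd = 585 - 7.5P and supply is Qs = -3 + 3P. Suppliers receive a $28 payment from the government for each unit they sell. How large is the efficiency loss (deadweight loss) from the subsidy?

Pre-subsidy: 585 - 7.5P = -3 + 3P gives P* = 56, Q* = 165.
With the subsidy, sellers receive Ps = Pb + 28 for each unit, where Pb is the price buyers pay.
Supply in terms of Pb becomes Qs = -3 + 3(Pb + 28) = 81 + 3Pb. Setting this equal to demand: 585 - 7.5Pb = 81 + 3Pb, so Pb = 48.
Sellers receive Ps = 48 + 28 = 76; Q' = 585 − 7.5·48 = 225.
The subsidy expands output by 225 − 165 = 60 past the efficient level; on those units the gap between marginal cost and willingness to pay runs from 0 up to 28.
DWL = ½ × 28 × 60 = 840.

Deadweight loss = $840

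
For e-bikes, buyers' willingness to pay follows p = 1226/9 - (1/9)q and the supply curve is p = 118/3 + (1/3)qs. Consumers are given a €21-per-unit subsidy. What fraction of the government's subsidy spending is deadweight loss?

Pre-subsidy: 1226/9 - (1/9)q = 118/3 + (1/3)q gives q* = 218 and p* = 112.
With the rebate, buyers effectively pay pb = ps − 21, where ps is the price sellers receive.
On the curves, pb = 1226/9 - (1/9)q and ps = 118/3 + (1/3)q; the wedge ps − pb = 21 gives 118/3 + (1/3)q − (1226/9 - (1/9)q) = 21, so q' = 265.25.
Then pb = 1226/9 − (1/9)·265.25 = 106.75 and ps = 118/3 + (1/3)·265.25 = 127.75.
ΔCS = ½(218 + 265.25)(112 − 106.75) = 1268.53125; ΔPS = ½(218 + 265.25)(127.75 − 112) = 3805.59375.
Government spending = 21 × 265.25 = 5570.25.
DWL = ½ × 21 × (265.25 − 218) = 496.125; fraction = 496.125 / 5570.25 = 189/2122.

DWL / government spending = 189/2122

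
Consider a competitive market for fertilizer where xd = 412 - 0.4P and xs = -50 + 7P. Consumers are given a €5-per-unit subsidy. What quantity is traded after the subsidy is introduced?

Pre-subsidy: 412 - 0.4P = -50 + 7P gives P* = 2310/37, x* = 14320/37.
With the rebate, buyers effectively pay Pb = Ps − 5, where Ps is the price sellers receive.
Demand in terms of Ps becomes xd = 412 − 0.4(Ps − 5) = 414 - 0.4Ps. Setting this equal to supply: 414 - 0.4Ps = -50 + 7Ps, so Ps = 2320/37.
Buyers pay Pb = 2320/37 − 5 = 2135/37; x' = -50 + 7·(2320/37) = 14390/37.

x' = 14390/37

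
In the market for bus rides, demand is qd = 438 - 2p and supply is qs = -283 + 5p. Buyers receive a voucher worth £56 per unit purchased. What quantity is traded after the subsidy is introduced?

Pre-subsidy: 438 - 2p = -283 + 5p gives p* = 103, q* = 232.
With the rebate, buyers effectively pay pb = ps − 56, where ps is the price sellers receive.
Demand in terms of ps becomes qd = 438 − 2(ps − 56) = 550 - 2ps. Setting this equal to supply: 550 - 2ps = -283 + 5ps, so ps = 119.
Buyers pay pb = 119 − 56 = 63; q' = -283 + 5·119 = 312.

q' = 312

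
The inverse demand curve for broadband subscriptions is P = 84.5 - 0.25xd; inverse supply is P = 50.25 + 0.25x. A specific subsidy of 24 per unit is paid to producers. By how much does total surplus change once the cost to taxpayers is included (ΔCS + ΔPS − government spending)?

Net change in total surplus = -576

Pre-subsidy: 84.5 - 0.25x = 50.25 + 0.25x gives x* = 68.5 and P* = 67.375.
With the subsidy, sellers receive Ps = Pb + 24 for each unit, where Pb is the price buyers pay.
On the curves, Pb = 84.5 - 0.25x and Ps = 50.25 + 0.25x; the wedge Ps − Pb = 24 gives 50.25 + 0.25x − (84.5 - 0.25x) = 24, so x' = 116.5.
Then Pb = 84.5 − 0.25·116.5 = 55.375 and Ps = 50.25 + 0.25·116.5 = 79.375.
ΔCS = ½(68.5 + 116.5)(67.375 − 55.375) = 1110; ΔPS = ½(68.5 + 116.5)(79.375 − 67.375) = 1110.
Government spending = 24 × 116.5 = 2796.
Net change = 1110 + 1110 − 2796 = -576. The loss equals the DWL triangle ½·24·48.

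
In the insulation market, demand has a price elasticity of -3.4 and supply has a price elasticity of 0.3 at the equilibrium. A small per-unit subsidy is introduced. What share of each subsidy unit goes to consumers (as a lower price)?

Consumer share = 3/37

For a small subsidy around the equilibrium, the benefit split depends on the relative slopes, which at a point are proportional to the elasticities.
Buyer share = εs/(εs + |εd|) = 0.3/(0.3 + 3.4) = 3/37; seller share = |εd|/(εs + |εd|) = 34/37.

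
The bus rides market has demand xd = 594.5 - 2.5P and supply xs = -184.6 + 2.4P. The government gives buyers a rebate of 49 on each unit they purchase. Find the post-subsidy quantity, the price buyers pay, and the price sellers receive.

x' = 257; buyers pay 135; sellers receive 184

Pre-subsidy: 594.5 - 2.5P = -184.6 + 2.4P gives P* = 159, x* = 197.
With the rebate, buyers effectively pay Pb = Ps − 49, where Ps is the price sellers receive.
Demand in terms of Ps becomes xd = 594.5 − 2.5(Ps − 49) = 717 - 2.5Ps. Setting this equal to supply: 717 - 2.5Ps = -184.6 + 2.4Ps, so Ps = 184.
Buyers pay Pb = 184 − 49 = 135; x' = -184.6 + 2.4·184 = 257.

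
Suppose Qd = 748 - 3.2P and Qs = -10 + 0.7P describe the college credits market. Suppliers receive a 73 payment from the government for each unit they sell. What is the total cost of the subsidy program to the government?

Pre-subsidy: 748 - 3.2P = -10 + 0.7P gives P* = 7580/39, Q* = 4916/39.
With the subsidy, sellers receive Ps = Pb + 73 for each unit, where Pb is the price buyers pay.
Supply in terms of Pb becomes Qs = -10 + 0.7(Pb + 73) = 41.1 + 0.7Pb. Setting this equal to demand: 748 - 3.2Pb = 41.1 + 0.7Pb, so Pb = 7069/39.
Sellers receive Ps = 7069/39 + 73 = 9916/39; Q' = 748 − 3.2·(7069/39) = 32756/195.
Government outlay = subsidy × quantity = 73 × 32756/195 = 2391188/195.

Government cost = 2391188/195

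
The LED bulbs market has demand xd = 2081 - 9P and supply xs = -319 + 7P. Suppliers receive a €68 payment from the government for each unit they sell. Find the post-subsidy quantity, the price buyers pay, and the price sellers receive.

x' = 998.75; buyers pay €120.25; sellers receive €188.25

Pre-subsidy: 2081 - 9P = -319 + 7P gives P* = 150, x* = 731.
With the subsidy, sellers receive Ps = Pb + 68 for each unit, where Pb is the price buyers pay.
Supply in terms of Pb becomes xs = -319 + 7(Pb + 68) = 157 + 7Pb. Setting this equal to demand: 2081 - 9Pb = 157 + 7Pb, so Pb = 120.25.
Sellers receive Ps = 120.25 + 68 = 188.25; x' = 2081 − 9·120.25 = 998.75.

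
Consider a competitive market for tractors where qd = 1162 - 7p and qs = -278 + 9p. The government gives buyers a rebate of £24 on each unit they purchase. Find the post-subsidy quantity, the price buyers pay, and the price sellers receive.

q' = 626.5; buyers pay £76.5; sellers receive £100.5

Pre-subsidy: 1162 - 7p = -278 + 9p gives p* = 90, q* = 532.
With the rebate, buyers effectively pay pb = ps − 24, where ps is the price sellers receive.
Demand in terms of ps becomes qd = 1162 − 7(ps − 24) = 1330 - 7ps. Setting this equal to supply: 1330 - 7ps = -278 + 9ps, so ps = 100.5.
Buyers pay pb = 100.5 − 24 = 76.5; q' = -278 + 9·100.5 = 626.5.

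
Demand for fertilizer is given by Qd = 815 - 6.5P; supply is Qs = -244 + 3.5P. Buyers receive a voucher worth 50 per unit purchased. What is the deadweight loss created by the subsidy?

Deadweight loss = 2843.75

Pre-subsidy: 815 - 6.5P = -244 + 3.5P gives P* = 105.9, Q* = 126.65.
With the rebate, buyers effectively pay Pb = Ps − 50, where Ps is the price sellers receive.
Demand in terms of Ps becomes Qd = 815 − 6.5(Ps − 50) = 1140 - 6.5Ps. Setting this equal to supply: 1140 - 6.5Ps = -244 + 3.5Ps, so Ps = 138.4.
Buyers pay Pb = 138.4 − 50 = 88.4; Q' = -244 + 3.5·138.4 = 240.4.
The subsidy expands output by 240.4 − 126.65 = 113.75 past the efficient level; on those units the gap between marginal cost and willingness to pay runs from 0 up to 50.
DWL = ½ × 50 × 113.75 = 2843.75.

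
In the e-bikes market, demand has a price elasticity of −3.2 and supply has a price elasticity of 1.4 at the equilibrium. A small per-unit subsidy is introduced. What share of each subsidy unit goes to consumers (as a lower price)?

Consumer share = 7/23

For a small subsidy around the equilibrium, the benefit split depends on the relative slopes, which at a point are proportional to the elasticities.
Buyer share = εs/(εs + |εd|) = 1.4/(1.4 + 3.2) = 7/23; seller share = |εd|/(εs + |εd|) = 16/23.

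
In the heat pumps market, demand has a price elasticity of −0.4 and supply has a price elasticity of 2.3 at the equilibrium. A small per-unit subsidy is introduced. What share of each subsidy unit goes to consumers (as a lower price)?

Consumer share = 23/27

For a small subsidy around the equilibrium, the benefit split depends on the relative slopes, which at a point are proportional to the elasticities.
Buyer share = εs/(εs + |εd|) = 2.3/(2.3 + 0.4) = 23/27; seller share = |εd|/(εs + |εd|) = 4/27.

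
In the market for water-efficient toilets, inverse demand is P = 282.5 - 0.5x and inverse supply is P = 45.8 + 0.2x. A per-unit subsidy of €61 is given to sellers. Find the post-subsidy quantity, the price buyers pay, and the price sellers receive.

Pre-subsidy: 282.5 - 0.5x = 45.8 + 0.2x gives x* = 2367/7 and P* = 794/7.
With the subsidy, sellers receive Ps = Pb + 61 for each unit, where Pb is the price buyers pay.
On the curves, Pb = 282.5 - 0.5x and Ps = 45.8 + 0.2x; the wedge Ps − Pb = 61 gives 45.8 + 0.2x − (282.5 - 0.5x) = 61, so x' = 2977/7.
Then Pb = 282.5 − 0.5·(2977/7) = 489/7 and Ps = 45.8 + 0.2·(2977/7) = 916/7.

x' = 2977/7; buyers pay 489/7; sellers receive 916/7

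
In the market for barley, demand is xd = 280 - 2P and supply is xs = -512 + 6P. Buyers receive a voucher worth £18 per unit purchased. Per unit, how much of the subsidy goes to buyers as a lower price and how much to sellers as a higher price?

Buyers gain £13.5 per unit; sellers gain £4.5 per unit

Pre-subsidy: 280 - 2P = -512 + 6P gives P* = 99, x* = 82.
With the rebate, buyers effectively pay Pb = Ps − 18, where Ps is the price sellers receive.
Demand in terms of Ps becomes xd = 280 − 2(Ps − 18) = 316 - 2Ps. Setting this equal to supply: 316 - 2Ps = -512 + 6Ps, so Ps = 103.5.
Buyers pay Pb = 103.5 − 18 = 85.5; x' = -512 + 6·103.5 = 109.
Buyers' price falls by P* − Pb = 99 − 85.5 = 13.5; sellers' price rises by Ps − P* = 103.5 − 99 = 4.5.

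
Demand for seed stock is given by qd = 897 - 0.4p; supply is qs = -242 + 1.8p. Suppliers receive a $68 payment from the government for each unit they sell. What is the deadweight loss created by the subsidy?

Pre-subsidy: 897 - 0.4p = -242 + 1.8p gives p* = 5695/11, q* = 7589/11.
With the subsidy, sellers receive ps = pb + 68 for each unit, where pb is the price buyers pay.
Supply in terms of pb becomes qs = -242 + 1.8(pb + 68) = -119.6 + 1.8pb. Setting this equal to demand: 897 - 0.4pb = -119.6 + 1.8pb, so pb = 5083/11.
Sellers receive ps = 5083/11 + 68 = 5831/11; q' = 897 − 0.4·(5083/11) = 39169/55.
The subsidy expands output by 39169/55 − 7589/11 = 1224/55 past the efficient level; on those units the gap between marginal cost and willingness to pay runs from 0 up to 68.
DWL = ½ × 68 × 1224/55 = 41616/55.

Deadweight loss = 41616/55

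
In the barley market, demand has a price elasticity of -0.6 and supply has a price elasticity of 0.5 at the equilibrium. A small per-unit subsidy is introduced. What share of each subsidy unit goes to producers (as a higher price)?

For a small subsidy around the equilibrium, the benefit split depends on the relative slopes, which at a point are proportional to the elasticities.
Buyer share = εs/(εs + |εd|) = 0.5/(0.5 + 0.6) = 5/11; seller share = |εd|/(εs + |εd|) = 6/11.
So producers capture 6/11 of the subsidy.

Producer share = 6/11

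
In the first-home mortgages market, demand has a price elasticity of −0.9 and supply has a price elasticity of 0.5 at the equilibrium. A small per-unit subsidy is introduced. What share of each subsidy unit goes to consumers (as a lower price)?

For a small subsidy around the equilibrium, the benefit split depends on the relative slopes, which at a point are proportional to the elasticities.
Buyer share = εs/(εs + |εd|) = 0.5/(0.5 + 0.9) = 5/14; seller share = |εd|/(εs + |εd|) = 9/14.

Consumer share = 5/14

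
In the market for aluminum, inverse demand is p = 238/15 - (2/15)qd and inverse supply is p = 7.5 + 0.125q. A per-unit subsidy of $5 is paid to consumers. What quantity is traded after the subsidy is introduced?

q' = 1604/31

Pre-subsidy: 238/15 - (2/15)q = 7.5 + 0.125q gives q* = 1004/31 and p* = 358/31.
With the rebate, buyers effectively pay pb = ps − 5, where ps is the price sellers receive.
On the curves, pb = 238/15 - (2/15)q and ps = 7.5 + 0.125q; the wedge ps − pb = 5 gives 7.5 + 0.125q − (238/15 - (2/15)q) = 5, so q' = 1604/31.
Then pb = 238/15 − (2/15)·(1604/31) = 278/31 and ps = 7.5 + 0.125·(1604/31) = 433/31.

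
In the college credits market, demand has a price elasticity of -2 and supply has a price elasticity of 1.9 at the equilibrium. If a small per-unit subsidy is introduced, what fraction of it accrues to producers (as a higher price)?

For a small subsidy around the equilibrium, the benefit split depends on the relative slopes, which at a point are proportional to the elasticities.
Buyer share = εs/(εs + |εd|) = 1.9/(1.9 + 2) = 19/39; seller share = |εd|/(εs + |εd|) = 20/39.
So producers capture 20/39 of the subsidy.

Producer share = 20/39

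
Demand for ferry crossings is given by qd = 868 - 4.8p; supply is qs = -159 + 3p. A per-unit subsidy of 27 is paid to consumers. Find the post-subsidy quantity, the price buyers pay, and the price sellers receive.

q' = 3716/13; buyers pay 4730/39; sellers receive 5783/39

Pre-subsidy: 868 - 4.8p = -159 + 3p gives p* = 395/3, q* = 236.
With the rebate, buyers effectively pay pb = ps − 27, where ps is the price sellers receive.
Demand in terms of ps becomes qd = 868 − 4.8(ps − 27) = 997.6 - 4.8ps. Setting this equal to supply: 997.6 - 4.8ps = -159 + 3ps, so ps = 5783/39.
Buyers pay pb = 5783/39 − 27 = 4730/39; q' = -159 + 3·(5783/39) = 3716/13.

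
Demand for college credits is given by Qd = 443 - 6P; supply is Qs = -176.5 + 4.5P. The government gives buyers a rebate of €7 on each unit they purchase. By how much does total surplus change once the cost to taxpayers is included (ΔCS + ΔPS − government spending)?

Pre-subsidy: 443 - 6P = -176.5 + 4.5P gives P* = 59, Q* = 89.
With the rebate, buyers effectively pay Pb = Ps − 7, where Ps is the price sellers receive.
Demand in terms of Ps becomes Qd = 443 − 6(Ps − 7) = 485 - 6Ps. Setting this equal to supply: 485 - 6Ps = -176.5 + 4.5Ps, so Ps = 63.
Buyers pay Pb = 63 − 7 = 56; Q' = -176.5 + 4.5·63 = 107.
ΔCS = ½(89 + 107)(59 − 56) = 294; ΔPS = ½(89 + 107)(63 − 59) = 392.
Government spending = 7 × 107 = 749.
Net change = 294 + 392 − 749 = -63. The loss equals the DWL triangle ½·7·18.

Net change in total surplus = -€63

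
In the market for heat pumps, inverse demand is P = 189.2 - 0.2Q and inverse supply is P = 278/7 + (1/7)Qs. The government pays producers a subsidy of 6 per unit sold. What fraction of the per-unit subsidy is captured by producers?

Pre-subsidy: 189.2 - 0.2Q = 278/7 + (1/7)Q gives Q* = 436 and P* = 102.
With the subsidy, sellers receive Ps = Pb + 6 for each unit, where Pb is the price buyers pay.
On the curves, Pb = 189.2 - 0.2Q and Ps = 278/7 + (1/7)Q; the wedge Ps − Pb = 6 gives 278/7 + (1/7)Q − (189.2 - 0.2Q) = 6, so Q' = 453.5.
Then Pb = 189.2 − 0.2·453.5 = 98.5 and Ps = 278/7 + (1/7)·453.5 = 104.5.
Buyers' price falls by P* − Pb = 102 − 98.5 = 3.5; sellers' price rises by Ps − P* = 104.5 − 102 = 2.5.
So producers capture 2.5/6 = 5/12 of each unit of subsidy.

Producer share = 5/12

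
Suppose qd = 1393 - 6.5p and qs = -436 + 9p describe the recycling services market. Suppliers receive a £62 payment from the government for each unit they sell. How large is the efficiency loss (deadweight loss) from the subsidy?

Pre-subsidy: 1393 - 6.5p = -436 + 9p gives p* = 118, q* = 626.
With the subsidy, sellers receive ps = pb + 62 for each unit, where pb is the price buyers pay.
Supply in terms of pb becomes qs = -436 + 9(pb + 62) = 122 + 9pb. Setting this equal to demand: 1393 - 6.5pb = 122 + 9pb, so pb = 82.
Sellers receive ps = 82 + 62 = 144; q' = 1393 − 6.5·82 = 860.
The subsidy expands output by 860 − 626 = 234 past the efficient level; on those units the gap between marginal cost and willingness to pay runs from 0 up to 62.
DWL = ½ × 62 × 234 = 7254.

Deadweight loss = £7254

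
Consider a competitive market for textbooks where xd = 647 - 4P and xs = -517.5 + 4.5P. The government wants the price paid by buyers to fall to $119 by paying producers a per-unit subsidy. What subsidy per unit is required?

Required subsidy s = $34 per unit

At a buyer price of 119, quantity demanded is 647 − 4·119 = 171.
Sellers supply 171 only when they receive Ps with -517.5 + 4.5·Ps = 171, i.e. Ps = 153.
s = Ps − Pb = 153 − 119 = 34.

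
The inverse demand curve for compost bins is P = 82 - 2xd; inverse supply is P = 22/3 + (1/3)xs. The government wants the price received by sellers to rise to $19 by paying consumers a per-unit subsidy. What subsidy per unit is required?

At a seller price of 19, quantity supplied is -22 + 3·19 = 35.
Buyers absorb 35 only when they pay Pb = 82 − 2·35 = 12.
s = Ps − Pb = 19 − 12 = 7.

Required subsidy s = $7 per unit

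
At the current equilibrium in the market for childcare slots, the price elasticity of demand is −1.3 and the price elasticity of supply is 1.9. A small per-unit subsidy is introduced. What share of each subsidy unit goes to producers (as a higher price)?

Producer share = 0.40625

For a small subsidy around the equilibrium, the benefit split depends on the relative slopes, which at a point are proportional to the elasticities.
Buyer share = εs/(εs + |εd|) = 1.9/(1.9 + 1.3) = 0.59375; seller share = |εd|/(εs + |εd|) = 0.40625.
So producers capture 0.40625 of the subsidy.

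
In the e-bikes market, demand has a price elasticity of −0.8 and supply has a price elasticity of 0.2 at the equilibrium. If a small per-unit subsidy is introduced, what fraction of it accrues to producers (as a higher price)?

For a small subsidy around the equilibrium, the benefit split depends on the relative slopes, which at a point are proportional to the elasticities.
Buyer share = εs/(εs + |εd|) = 0.2/(0.2 + 0.8) = 0.2; seller share = |εd|/(εs + |εd|) = 0.8.
So producers capture 0.8 of the subsidy.

Producer share = 0.8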